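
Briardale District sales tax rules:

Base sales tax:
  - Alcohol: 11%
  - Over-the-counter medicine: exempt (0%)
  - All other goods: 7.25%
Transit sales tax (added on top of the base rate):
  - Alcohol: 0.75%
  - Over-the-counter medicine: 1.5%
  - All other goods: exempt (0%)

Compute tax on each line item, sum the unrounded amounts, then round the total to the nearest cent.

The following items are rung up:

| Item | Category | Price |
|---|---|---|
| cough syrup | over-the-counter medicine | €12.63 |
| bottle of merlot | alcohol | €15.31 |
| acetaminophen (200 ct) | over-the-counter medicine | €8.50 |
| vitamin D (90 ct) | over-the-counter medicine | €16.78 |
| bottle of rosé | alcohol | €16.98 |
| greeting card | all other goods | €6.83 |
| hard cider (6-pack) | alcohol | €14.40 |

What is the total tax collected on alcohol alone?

Bottle of merlot €15.31: alcohol → 11% + 0.75% transit = 11.75% → €1.798925
Bottle of rosé €16.98: alcohol → 11% + 0.75% transit = 11.75% → €1.99515
Hard cider (6-pack) €14.40: alcohol → 11% + 0.75% transit = 11.75% → €1.692
Tax on alcohol: unrounded sum = €5.486075 → €5.49

€5.49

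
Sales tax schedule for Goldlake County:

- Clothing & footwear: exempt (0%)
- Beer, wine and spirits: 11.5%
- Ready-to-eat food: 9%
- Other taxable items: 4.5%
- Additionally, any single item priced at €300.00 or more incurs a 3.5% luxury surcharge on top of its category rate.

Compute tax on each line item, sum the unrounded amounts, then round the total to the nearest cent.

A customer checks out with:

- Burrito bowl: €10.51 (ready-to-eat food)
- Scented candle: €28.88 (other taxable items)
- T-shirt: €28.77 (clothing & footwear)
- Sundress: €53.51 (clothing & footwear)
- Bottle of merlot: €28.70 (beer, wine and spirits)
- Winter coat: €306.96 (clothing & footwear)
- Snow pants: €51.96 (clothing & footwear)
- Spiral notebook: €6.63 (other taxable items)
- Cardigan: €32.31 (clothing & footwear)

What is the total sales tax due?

€16.59

Burrito bowl €10.51: ready-to-eat food → 9% → €0.9459
Scented candle €28.88: other taxable items → 4.5% → €1.2996
T-shirt €28.77: clothing & footwear → 0% → €0.00
Sundress €53.51: clothing & footwear → 0% → €0.00
Bottle of merlot €28.70: beer, wine and spirits → 11.5% → €3.3005
Winter coat €306.96: clothing & footwear → 0% + 3.5% surcharge = 3.5% → €10.7436
Snow pants €51.96: clothing & footwear → 0% → €0.00
Spiral notebook €6.63: other taxable items → 4.5% → €0.29835
Cardigan €32.31: clothing & footwear → 0% → €0.00
Unrounded tax sum = €16.58795 → €16.59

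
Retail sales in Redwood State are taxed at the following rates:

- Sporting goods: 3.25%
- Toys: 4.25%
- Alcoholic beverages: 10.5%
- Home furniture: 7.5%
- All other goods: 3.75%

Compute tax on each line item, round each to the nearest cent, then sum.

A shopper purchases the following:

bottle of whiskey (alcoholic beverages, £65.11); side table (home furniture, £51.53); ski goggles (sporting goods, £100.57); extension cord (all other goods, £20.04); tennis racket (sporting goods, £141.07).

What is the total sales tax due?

£19.30

Bottle of whiskey £65.11: alcoholic beverages → 10.5% → £6.84
Side table £51.53: home furniture → 7.5% → £3.86
Ski goggles £100.57: sporting goods → 3.25% → £3.27
Extension cord £20.04: all other goods → 3.75% → £0.75
Tennis racket £141.07: sporting goods → 3.25% → £4.58
Total tax = £6.84 + £3.86 + £3.27 + £0.75 + £4.58 = £19.30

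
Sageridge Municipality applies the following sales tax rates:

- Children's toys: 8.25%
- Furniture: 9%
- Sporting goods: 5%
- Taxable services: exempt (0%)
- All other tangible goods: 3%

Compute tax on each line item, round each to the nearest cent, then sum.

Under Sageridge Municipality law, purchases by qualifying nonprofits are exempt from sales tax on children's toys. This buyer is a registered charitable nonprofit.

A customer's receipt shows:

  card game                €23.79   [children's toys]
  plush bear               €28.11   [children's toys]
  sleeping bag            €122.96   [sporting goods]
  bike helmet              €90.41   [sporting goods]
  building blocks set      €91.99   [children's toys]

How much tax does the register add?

€10.67

Card game €23.79: children's toys, buyer-exempt → 0% → €0.00
Plush bear €28.11: children's toys, buyer-exempt → 0% → €0.00
Sleeping bag €122.96: sporting goods → 5% → €6.15
Bike helmet €90.41: sporting goods → 5% → €4.52
Building blocks set €91.99: children's toys, buyer-exempt → 0% → €0.00
Total tax = €6.15 + €4.52 = €10.67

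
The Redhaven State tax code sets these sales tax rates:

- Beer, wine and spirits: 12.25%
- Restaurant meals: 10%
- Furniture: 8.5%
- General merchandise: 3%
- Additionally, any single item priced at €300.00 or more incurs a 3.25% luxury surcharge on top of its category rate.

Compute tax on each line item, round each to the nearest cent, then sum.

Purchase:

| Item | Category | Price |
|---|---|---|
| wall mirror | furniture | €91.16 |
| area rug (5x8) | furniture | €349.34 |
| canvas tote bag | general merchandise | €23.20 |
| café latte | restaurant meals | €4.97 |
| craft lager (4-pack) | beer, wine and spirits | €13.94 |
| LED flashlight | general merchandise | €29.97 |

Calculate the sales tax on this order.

€52.61

Wall mirror €91.16: furniture → 8.5% → €7.75
Area rug (5x8) €349.34: furniture → 8.5% + 3.25% surcharge = 11.75% → €41.05
Canvas tote bag €23.20: general merchandise → 3% → €0.70
Café latte €4.97: restaurant meals → 10% → €0.50
Craft lager (4-pack) €13.94: beer, wine and spirits → 12.25% → €1.71
LED flashlight €29.97: general merchandise → 3% → €0.90
Total tax = €7.75 + €41.05 + €0.70 + €0.50 + €1.71 + €0.90 = €52.61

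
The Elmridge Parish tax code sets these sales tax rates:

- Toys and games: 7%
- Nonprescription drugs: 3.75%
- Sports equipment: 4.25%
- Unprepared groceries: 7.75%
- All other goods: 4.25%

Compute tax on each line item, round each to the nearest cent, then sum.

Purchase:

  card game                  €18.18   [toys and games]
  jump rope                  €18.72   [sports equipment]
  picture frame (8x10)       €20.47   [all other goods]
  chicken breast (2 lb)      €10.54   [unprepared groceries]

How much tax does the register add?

Card game €18.18: toys and games → 7% → €1.27
Jump rope €18.72: sports equipment → 4.25% → €0.80
Picture frame (8x10) €20.47: all other goods → 4.25% → €0.87
Chicken breast (2 lb) €10.54: unprepared groceries → 7.75% → €0.82
Total tax = €1.27 + €0.80 + €0.87 + €0.82 = €3.76

€3.76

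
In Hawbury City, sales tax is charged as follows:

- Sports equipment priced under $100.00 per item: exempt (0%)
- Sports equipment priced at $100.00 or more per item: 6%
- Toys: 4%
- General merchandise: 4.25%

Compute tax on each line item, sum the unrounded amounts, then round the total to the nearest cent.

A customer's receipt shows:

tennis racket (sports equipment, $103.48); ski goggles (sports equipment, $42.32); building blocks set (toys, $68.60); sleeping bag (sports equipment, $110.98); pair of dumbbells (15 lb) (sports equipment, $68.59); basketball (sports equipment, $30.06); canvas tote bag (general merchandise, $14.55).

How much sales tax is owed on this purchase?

Tennis racket $103.48: sports equipment, $100.00 or more → 6% → $6.2088
Ski goggles $42.32: sports equipment, under $100.00 → 0% → $0.00
Building blocks set $68.60: toys → 4% → $2.744
Sleeping bag $110.98: sports equipment, $100.00 or more → 6% → $6.6588
Pair of dumbbells (15 lb) $68.59: sports equipment, under $100.00 → 0% → $0.00
Basketball $30.06: sports equipment, under $100.00 → 0% → $0.00
Canvas tote bag $14.55: general merchandise → 4.25% → $0.618375
Unrounded tax sum = $16.229975 → $16.23

$16.23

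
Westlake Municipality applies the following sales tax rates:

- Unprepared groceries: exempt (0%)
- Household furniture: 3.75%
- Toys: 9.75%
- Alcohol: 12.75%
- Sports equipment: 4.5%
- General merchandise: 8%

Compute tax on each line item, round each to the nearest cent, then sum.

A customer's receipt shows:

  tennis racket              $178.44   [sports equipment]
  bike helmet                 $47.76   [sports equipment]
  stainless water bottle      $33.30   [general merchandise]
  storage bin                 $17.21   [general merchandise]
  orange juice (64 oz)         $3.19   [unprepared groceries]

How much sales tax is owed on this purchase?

$14.22

Tennis racket $178.44: sports equipment → 4.5% → $8.03
Bike helmet $47.76: sports equipment → 4.5% → $2.15
Stainless water bottle $33.30: general merchandise → 8% → $2.66
Storage bin $17.21: general merchandise → 8% → $1.38
Orange juice (64 oz) $3.19: unprepared groceries → 0% → $0.00
Total tax = $8.03 + $2.15 + $2.66 + $1.38 = $14.22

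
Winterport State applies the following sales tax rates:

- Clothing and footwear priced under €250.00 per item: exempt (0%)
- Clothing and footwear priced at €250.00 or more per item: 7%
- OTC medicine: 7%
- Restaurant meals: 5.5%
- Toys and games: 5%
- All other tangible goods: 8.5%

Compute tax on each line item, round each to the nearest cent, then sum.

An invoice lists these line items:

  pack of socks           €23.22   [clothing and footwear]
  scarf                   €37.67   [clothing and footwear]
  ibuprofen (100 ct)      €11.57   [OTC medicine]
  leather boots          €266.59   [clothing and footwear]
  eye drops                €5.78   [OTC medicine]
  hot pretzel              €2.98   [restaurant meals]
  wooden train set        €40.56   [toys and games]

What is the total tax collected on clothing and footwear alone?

Pack of socks €23.22: clothing and footwear, under €250.00 → 0% → €0.00
Scarf €37.67: clothing and footwear, under €250.00 → 0% → €0.00
Leather boots €266.59: clothing and footwear, €250.00 or more → 7% → €18.66
Tax on clothing and footwear = €0.00 + €0.00 + €18.66 = €18.66

€18.66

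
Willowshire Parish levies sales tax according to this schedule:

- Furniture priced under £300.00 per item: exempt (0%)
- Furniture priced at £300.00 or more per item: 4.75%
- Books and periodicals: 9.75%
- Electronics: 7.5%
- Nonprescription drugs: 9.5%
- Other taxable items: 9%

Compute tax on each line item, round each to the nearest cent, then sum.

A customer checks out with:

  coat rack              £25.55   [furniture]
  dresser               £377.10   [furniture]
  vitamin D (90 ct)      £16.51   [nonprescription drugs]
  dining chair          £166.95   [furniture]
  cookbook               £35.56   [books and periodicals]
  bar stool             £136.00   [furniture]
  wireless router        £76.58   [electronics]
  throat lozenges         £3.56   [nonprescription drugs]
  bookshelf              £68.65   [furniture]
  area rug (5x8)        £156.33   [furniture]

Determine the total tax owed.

£29.03

Coat rack £25.55: furniture, under £300.00 → 0% → £0.00
Dresser £377.10: furniture, £300.00 or more → 4.75% → £17.91
Vitamin D (90 ct) £16.51: nonprescription drugs → 9.5% → £1.57
Dining chair £166.95: furniture, under £300.00 → 0% → £0.00
Cookbook £35.56: books and periodicals → 9.75% → £3.47
Bar stool £136.00: furniture, under £300.00 → 0% → £0.00
Wireless router £76.58: electronics → 7.5% → £5.74
Throat lozenges £3.56: nonprescription drugs → 9.5% → £0.34
Bookshelf £68.65: furniture, under £300.00 → 0% → £0.00
Area rug (5x8) £156.33: furniture, under £300.00 → 0% → £0.00
Total tax = £17.91 + £1.57 + £3.47 + £5.74 + £0.34 = £29.03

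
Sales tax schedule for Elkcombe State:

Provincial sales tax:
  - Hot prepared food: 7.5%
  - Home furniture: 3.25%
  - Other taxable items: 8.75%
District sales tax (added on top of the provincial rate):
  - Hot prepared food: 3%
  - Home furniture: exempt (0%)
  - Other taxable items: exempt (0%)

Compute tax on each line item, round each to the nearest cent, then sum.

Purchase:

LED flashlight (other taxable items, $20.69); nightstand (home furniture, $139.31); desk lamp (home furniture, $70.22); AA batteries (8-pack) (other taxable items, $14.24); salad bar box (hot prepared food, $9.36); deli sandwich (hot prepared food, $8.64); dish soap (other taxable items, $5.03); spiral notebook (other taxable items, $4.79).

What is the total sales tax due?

LED flashlight $20.69: other taxable items → 8.75% + 0% district = 8.75% → $1.81
Nightstand $139.31: home furniture → 3.25% + 0% district = 3.25% → $4.53
Desk lamp $70.22: home furniture → 3.25% + 0% district = 3.25% → $2.28
AA batteries (8-pack) $14.24: other taxable items → 8.75% + 0% district = 8.75% → $1.25
Salad bar box $9.36: hot prepared food → 7.5% + 3% district = 10.5% → $0.98
Deli sandwich $8.64: hot prepared food → 7.5% + 3% district = 10.5% → $0.91
Dish soap $5.03: other taxable items → 8.75% + 0% district = 8.75% → $0.44
Spiral notebook $4.79: other taxable items → 8.75% + 0% district = 8.75% → $0.42
Total tax = $1.81 + $4.53 + $2.28 + $1.25 + $0.98 + $0.91 + $0.44 + $0.42 = $12.62

$12.62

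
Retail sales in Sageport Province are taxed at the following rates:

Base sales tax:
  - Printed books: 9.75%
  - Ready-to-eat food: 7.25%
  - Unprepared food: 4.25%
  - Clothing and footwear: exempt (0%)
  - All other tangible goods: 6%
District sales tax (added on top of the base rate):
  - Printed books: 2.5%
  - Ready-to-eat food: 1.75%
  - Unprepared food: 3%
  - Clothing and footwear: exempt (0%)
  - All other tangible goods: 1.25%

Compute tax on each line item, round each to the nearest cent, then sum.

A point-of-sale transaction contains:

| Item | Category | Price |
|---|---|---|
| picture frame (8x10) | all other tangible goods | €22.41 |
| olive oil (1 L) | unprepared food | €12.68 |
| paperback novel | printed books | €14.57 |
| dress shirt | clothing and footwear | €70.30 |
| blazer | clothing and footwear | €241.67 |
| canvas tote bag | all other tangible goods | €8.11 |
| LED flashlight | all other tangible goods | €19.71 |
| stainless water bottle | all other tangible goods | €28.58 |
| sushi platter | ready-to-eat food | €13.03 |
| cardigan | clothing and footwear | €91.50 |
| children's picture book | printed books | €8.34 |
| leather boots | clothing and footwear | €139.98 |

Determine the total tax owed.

Picture frame (8x10) €22.41: all other tangible goods → 6% + 1.25% district = 7.25% → €1.62
Olive oil (1 L) €12.68: unprepared food → 4.25% + 3% district = 7.25% → €0.92
Paperback novel €14.57: printed books → 9.75% + 2.5% district = 12.25% → €1.78
Dress shirt €70.30: clothing and footwear → 0% + 0% district = 0% → €0.00
Blazer €241.67: clothing and footwear → 0% + 0% district = 0% → €0.00
Canvas tote bag €8.11: all other tangible goods → 6% + 1.25% district = 7.25% → €0.59
LED flashlight €19.71: all other tangible goods → 6% + 1.25% district = 7.25% → €1.43
Stainless water bottle €28.58: all other tangible goods → 6% + 1.25% district = 7.25% → €2.07
Sushi platter €13.03: ready-to-eat food → 7.25% + 1.75% district = 9% → €1.17
Cardigan €91.50: clothing and footwear → 0% + 0% district = 0% → €0.00
Children's picture book €8.34: printed books → 9.75% + 2.5% district = 12.25% → €1.02
Leather boots €139.98: clothing and footwear → 0% + 0% district = 0% → €0.00
Total tax = €1.62 + €0.92 + €1.78 + €0.59 + €1.43 + €2.07 + €1.17 + €1.02 = €10.60

€10.60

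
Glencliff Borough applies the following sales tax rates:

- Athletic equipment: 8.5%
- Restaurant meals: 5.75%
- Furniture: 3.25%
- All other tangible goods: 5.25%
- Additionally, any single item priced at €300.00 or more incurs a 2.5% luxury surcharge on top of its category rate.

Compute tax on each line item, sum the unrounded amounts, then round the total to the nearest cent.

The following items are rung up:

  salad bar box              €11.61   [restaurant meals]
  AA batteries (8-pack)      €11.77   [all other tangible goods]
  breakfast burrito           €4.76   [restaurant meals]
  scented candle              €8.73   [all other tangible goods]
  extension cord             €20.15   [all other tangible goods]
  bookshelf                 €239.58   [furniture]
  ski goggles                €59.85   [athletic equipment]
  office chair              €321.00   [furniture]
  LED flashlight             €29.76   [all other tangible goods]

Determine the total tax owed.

€35.97

Salad bar box €11.61: restaurant meals → 5.75% → €0.667575
AA batteries (8-pack) €11.77: all other tangible goods → 5.25% → €0.617925
Breakfast burrito €4.76: restaurant meals → 5.75% → €0.2737
Scented candle €8.73: all other tangible goods → 5.25% → €0.458325
Extension cord €20.15: all other tangible goods → 5.25% → €1.057875
Bookshelf €239.58: furniture → 3.25% → €7.78635
Ski goggles €59.85: athletic equipment → 8.5% → €5.08725
Office chair €321.00: furniture → 3.25% + 2.5% surcharge = 5.75% → €18.4575
LED flashlight €29.76: all other tangible goods → 5.25% → €1.5624
Unrounded tax sum = €35.9689 → €35.97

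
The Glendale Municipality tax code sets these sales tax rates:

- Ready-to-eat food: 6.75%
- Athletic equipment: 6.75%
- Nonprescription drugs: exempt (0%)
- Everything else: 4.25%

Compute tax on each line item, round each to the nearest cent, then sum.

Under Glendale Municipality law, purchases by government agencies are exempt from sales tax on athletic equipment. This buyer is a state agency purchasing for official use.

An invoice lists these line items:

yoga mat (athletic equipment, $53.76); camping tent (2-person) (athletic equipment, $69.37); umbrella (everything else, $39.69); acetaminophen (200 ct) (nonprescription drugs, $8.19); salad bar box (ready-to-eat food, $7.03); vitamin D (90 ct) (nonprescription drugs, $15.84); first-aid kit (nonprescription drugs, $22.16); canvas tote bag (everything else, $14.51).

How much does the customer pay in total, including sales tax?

$233.33

Yoga mat $53.76: athletic equipment, buyer-exempt → 0% → $0.00
Camping tent (2-person) $69.37: athletic equipment, buyer-exempt → 0% → $0.00
Umbrella $39.69: everything else → 4.25% → $1.69
Acetaminophen (200 ct) $8.19: nonprescription drugs → 0% → $0.00
Salad bar box $7.03: ready-to-eat food → 6.75% → $0.47
Vitamin D (90 ct) $15.84: nonprescription drugs → 0% → $0.00
First-aid kit $22.16: nonprescription drugs → 0% → $0.00
Canvas tote bag $14.51: everything else → 4.25% → $0.62
Subtotal = $230.55; tax = $2.78; total due = $233.33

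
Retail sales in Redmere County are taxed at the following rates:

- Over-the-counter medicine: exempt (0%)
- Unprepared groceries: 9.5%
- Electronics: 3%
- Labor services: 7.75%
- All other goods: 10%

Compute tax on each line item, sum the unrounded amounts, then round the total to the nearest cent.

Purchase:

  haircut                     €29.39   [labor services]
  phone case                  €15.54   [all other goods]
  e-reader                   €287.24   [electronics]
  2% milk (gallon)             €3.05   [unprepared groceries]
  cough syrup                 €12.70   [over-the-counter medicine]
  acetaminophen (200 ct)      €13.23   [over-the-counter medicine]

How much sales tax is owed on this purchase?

€12.74

Haircut €29.39: labor services → 7.75% → €2.277725
Phone case €15.54: all other goods → 10% → €1.554
E-reader €287.24: electronics → 3% → €8.6172
2% milk (gallon) €3.05: unprepared groceries → 9.5% → €0.28975
Cough syrup €12.70: over-the-counter medicine → 0% → €0.00
Acetaminophen (200 ct) €13.23: over-the-counter medicine → 0% → €0.00
Unrounded tax sum = €12.738675 → €12.74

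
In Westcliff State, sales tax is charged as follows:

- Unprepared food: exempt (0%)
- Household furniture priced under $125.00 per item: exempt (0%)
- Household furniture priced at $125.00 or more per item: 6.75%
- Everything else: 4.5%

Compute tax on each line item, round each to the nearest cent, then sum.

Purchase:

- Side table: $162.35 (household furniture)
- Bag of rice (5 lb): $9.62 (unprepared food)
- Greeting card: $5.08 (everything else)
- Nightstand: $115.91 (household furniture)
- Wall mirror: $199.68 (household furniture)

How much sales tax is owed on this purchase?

$24.67

Side table $162.35: household furniture, $125.00 or more → 6.75% → $10.96
Bag of rice (5 lb) $9.62: unprepared food → 0% → $0.00
Greeting card $5.08: everything else → 4.5% → $0.23
Nightstand $115.91: household furniture, under $125.00 → 0% → $0.00
Wall mirror $199.68: household furniture, $125.00 or more → 6.75% → $13.48
Total tax = $10.96 + $0.23 + $13.48 = $24.67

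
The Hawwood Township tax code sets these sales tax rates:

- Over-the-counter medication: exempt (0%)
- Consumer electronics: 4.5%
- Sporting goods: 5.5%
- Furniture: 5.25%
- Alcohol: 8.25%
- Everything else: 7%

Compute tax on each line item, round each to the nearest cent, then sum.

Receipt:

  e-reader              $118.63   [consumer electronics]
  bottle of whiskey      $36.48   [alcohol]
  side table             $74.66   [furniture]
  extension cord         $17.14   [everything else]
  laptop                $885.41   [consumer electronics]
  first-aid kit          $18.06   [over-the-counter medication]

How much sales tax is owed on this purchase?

$53.31

E-reader $118.63: consumer electronics → 4.5% → $5.34
Bottle of whiskey $36.48: alcohol → 8.25% → $3.01
Side table $74.66: furniture → 5.25% → $3.92
Extension cord $17.14: everything else → 7% → $1.20
Laptop $885.41: consumer electronics → 4.5% → $39.84
First-aid kit $18.06: over-the-counter medication → 0% → $0.00
Total tax = $5.34 + $3.01 + $3.92 + $1.20 + $39.84 = $53.31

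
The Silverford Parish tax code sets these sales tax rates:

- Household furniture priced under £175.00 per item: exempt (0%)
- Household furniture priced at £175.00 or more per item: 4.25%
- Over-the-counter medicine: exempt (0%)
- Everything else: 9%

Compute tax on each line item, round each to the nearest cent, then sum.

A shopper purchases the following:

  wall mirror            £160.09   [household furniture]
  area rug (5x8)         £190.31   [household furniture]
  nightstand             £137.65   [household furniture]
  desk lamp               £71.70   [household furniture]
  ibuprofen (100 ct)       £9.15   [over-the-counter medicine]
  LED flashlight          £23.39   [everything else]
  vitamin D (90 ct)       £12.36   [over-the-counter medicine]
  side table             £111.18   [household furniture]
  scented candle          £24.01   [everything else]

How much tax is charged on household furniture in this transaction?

£8.09

Wall mirror £160.09: household furniture, under £175.00 → 0% → £0.00
Area rug (5x8) £190.31: household furniture, £175.00 or more → 4.25% → £8.09
Nightstand £137.65: household furniture, under £175.00 → 0% → £0.00
Desk lamp £71.70: household furniture, under £175.00 → 0% → £0.00
Side table £111.18: household furniture, under £175.00 → 0% → £0.00
Tax on household furniture = £0.00 + £8.09 + £0.00 + £0.00 + £0.00 = £8.09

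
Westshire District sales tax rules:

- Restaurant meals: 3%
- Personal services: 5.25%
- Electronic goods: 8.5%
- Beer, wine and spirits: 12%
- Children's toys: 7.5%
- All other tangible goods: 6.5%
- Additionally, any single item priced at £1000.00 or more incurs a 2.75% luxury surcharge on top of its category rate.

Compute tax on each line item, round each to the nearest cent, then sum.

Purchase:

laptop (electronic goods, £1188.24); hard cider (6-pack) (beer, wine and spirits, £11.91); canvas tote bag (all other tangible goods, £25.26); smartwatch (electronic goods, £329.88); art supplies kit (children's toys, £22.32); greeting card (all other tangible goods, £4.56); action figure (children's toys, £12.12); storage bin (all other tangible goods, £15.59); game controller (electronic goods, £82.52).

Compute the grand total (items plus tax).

Laptop £1188.24: electronic goods → 8.5% + 2.75% surcharge = 11.25% → £133.68
Hard cider (6-pack) £11.91: beer, wine and spirits → 12% → £1.43
Canvas tote bag £25.26: all other tangible goods → 6.5% → £1.64
Smartwatch £329.88: electronic goods → 8.5% → £28.04
Art supplies kit £22.32: children's toys → 7.5% → £1.67
Greeting card £4.56: all other tangible goods → 6.5% → £0.30
Action figure £12.12: children's toys → 7.5% → £0.91
Storage bin £15.59: all other tangible goods → 6.5% → £1.01
Game controller £82.52: electronic goods → 8.5% → £7.01
Subtotal = £1692.40; tax = £175.69; total due = £1868.09

£1868.09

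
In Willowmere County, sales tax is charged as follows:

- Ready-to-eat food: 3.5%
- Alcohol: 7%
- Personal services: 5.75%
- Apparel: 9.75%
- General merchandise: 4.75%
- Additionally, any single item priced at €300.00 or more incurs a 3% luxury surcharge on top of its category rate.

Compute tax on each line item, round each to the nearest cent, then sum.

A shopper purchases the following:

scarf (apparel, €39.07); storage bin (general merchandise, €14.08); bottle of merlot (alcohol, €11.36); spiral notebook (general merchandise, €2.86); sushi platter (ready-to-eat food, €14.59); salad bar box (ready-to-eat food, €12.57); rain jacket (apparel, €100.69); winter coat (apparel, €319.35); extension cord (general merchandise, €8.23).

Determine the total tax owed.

Scarf €39.07: apparel → 9.75% → €3.81
Storage bin €14.08: general merchandise → 4.75% → €0.67
Bottle of merlot €11.36: alcohol → 7% → €0.80
Spiral notebook €2.86: general merchandise → 4.75% → €0.14
Sushi platter €14.59: ready-to-eat food → 3.5% → €0.51
Salad bar box €12.57: ready-to-eat food → 3.5% → €0.44
Rain jacket €100.69: apparel → 9.75% → €9.82
Winter coat €319.35: apparel → 9.75% + 3% surcharge = 12.75% → €40.72
Extension cord €8.23: general merchandise → 4.75% → €0.39
Total tax = €3.81 + €0.67 + €0.80 + €0.14 + €0.51 + €0.44 + €9.82 + €40.72 + €0.39 = €57.30

€57.30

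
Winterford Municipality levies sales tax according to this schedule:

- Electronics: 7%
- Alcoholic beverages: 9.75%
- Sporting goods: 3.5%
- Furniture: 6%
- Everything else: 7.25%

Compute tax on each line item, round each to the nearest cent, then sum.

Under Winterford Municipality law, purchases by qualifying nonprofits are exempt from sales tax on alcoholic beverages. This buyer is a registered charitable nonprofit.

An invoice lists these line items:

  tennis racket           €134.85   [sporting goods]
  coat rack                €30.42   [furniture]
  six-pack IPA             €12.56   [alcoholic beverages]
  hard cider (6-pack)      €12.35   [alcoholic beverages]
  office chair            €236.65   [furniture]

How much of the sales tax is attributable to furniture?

Coat rack €30.42: furniture → 6% → €1.83
Office chair €236.65: furniture → 6% → €14.20
Tax on furniture = €1.83 + €14.20 = €16.03

€16.03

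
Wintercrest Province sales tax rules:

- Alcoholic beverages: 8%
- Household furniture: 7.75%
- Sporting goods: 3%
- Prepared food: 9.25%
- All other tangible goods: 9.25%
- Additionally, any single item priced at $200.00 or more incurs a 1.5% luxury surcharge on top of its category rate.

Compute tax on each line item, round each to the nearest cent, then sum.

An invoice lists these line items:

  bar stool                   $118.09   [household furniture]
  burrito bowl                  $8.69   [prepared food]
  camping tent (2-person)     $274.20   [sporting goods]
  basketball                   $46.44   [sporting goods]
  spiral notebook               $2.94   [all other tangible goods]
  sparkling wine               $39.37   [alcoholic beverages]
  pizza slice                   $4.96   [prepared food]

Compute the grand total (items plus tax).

$522.25

Bar stool $118.09: household furniture → 7.75% → $9.15
Burrito bowl $8.69: prepared food → 9.25% → $0.80
Camping tent (2-person) $274.20: sporting goods → 3% + 1.5% surcharge = 4.5% → $12.34
Basketball $46.44: sporting goods → 3% → $1.39
Spiral notebook $2.94: all other tangible goods → 9.25% → $0.27
Sparkling wine $39.37: alcoholic beverages → 8% → $3.15
Pizza slice $4.96: prepared food → 9.25% → $0.46
Subtotal = $494.69; tax = $27.56; total due = $522.25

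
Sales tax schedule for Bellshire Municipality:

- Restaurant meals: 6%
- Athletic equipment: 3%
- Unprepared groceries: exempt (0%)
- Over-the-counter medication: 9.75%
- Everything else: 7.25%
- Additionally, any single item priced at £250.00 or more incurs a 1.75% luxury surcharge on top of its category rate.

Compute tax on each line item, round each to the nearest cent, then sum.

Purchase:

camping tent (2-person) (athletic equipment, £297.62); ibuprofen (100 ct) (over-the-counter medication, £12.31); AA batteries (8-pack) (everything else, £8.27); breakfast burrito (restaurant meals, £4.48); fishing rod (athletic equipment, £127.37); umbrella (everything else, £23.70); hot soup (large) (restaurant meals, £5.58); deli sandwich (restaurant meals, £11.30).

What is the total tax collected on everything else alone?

£2.32

AA batteries (8-pack) £8.27: everything else → 7.25% → £0.60
Umbrella £23.70: everything else → 7.25% → £1.72
Tax on everything else = £0.60 + £1.72 = £2.32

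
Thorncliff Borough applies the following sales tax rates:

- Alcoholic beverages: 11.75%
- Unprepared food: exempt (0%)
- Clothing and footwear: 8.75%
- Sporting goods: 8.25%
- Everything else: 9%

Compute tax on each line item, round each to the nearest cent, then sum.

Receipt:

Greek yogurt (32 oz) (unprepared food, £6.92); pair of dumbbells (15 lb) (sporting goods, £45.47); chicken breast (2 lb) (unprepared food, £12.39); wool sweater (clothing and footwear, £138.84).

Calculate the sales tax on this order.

£15.90

Greek yogurt (32 oz) £6.92: unprepared food → 0% → £0.00
Pair of dumbbells (15 lb) £45.47: sporting goods → 8.25% → £3.75
Chicken breast (2 lb) £12.39: unprepared food → 0% → £0.00
Wool sweater £138.84: clothing and footwear → 8.75% → £12.15
Total tax = £3.75 + £12.15 = £15.90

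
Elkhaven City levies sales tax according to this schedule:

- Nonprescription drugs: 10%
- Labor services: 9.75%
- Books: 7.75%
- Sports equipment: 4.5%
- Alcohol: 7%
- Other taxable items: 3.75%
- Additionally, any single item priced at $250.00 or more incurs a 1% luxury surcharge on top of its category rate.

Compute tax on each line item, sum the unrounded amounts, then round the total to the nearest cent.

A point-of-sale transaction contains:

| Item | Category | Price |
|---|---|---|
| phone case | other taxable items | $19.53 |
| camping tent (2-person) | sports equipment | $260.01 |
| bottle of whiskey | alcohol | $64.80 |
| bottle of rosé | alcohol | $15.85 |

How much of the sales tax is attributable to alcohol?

$5.65

Bottle of whiskey $64.80: alcohol → 7% → $4.536
Bottle of rosé $15.85: alcohol → 7% → $1.1095
Tax on alcohol: unrounded sum = $5.6455 → $5.65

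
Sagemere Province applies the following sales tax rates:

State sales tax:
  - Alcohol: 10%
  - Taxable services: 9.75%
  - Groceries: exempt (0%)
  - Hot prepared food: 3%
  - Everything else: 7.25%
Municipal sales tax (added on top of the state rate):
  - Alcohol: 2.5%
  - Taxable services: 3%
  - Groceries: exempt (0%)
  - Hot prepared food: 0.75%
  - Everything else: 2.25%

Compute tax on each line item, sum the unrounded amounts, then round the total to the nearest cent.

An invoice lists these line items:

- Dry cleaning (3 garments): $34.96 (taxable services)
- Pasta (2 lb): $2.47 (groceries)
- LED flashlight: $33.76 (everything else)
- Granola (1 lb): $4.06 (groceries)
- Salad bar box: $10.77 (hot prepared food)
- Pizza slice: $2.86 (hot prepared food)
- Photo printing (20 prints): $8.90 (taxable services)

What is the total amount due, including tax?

$107.09

Dry cleaning (3 garments) $34.96: taxable services → 9.75% + 3% municipal = 12.75% → $4.4574
Pasta (2 lb) $2.47: groceries → 0% + 0% municipal = 0% → $0.00
LED flashlight $33.76: everything else → 7.25% + 2.25% municipal = 9.5% → $3.2072
Granola (1 lb) $4.06: groceries → 0% + 0% municipal = 0% → $0.00
Salad bar box $10.77: hot prepared food → 3% + 0.75% municipal = 3.75% → $0.403875
Pizza slice $2.86: hot prepared food → 3% + 0.75% municipal = 3.75% → $0.10725
Photo printing (20 prints) $8.90: taxable services → 9.75% + 3% municipal = 12.75% → $1.13475
Subtotal = $97.78; unrounded tax = $9.310475 → $9.31; total due = $107.09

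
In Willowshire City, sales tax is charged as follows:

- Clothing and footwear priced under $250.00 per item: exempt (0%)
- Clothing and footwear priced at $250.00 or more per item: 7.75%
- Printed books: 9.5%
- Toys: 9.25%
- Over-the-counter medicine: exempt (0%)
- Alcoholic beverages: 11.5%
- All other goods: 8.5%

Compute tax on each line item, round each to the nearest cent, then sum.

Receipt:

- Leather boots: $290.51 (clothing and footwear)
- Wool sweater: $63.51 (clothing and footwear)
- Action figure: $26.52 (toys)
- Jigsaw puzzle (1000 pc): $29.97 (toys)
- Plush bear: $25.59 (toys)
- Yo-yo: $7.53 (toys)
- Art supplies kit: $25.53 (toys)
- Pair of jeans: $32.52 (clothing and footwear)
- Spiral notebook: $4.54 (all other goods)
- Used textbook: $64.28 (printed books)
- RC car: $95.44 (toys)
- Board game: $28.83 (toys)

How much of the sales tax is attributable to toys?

Action figure $26.52: toys → 9.25% → $2.45
Jigsaw puzzle (1000 pc) $29.97: toys → 9.25% → $2.77
Plush bear $25.59: toys → 9.25% → $2.37
Yo-yo $7.53: toys → 9.25% → $0.70
Art supplies kit $25.53: toys → 9.25% → $2.36
RC car $95.44: toys → 9.25% → $8.83
Board game $28.83: toys → 9.25% → $2.67
Tax on toys = $2.45 + $2.77 + $2.37 + $0.70 + $2.36 + $8.83 + $2.67 = $22.15

$22.15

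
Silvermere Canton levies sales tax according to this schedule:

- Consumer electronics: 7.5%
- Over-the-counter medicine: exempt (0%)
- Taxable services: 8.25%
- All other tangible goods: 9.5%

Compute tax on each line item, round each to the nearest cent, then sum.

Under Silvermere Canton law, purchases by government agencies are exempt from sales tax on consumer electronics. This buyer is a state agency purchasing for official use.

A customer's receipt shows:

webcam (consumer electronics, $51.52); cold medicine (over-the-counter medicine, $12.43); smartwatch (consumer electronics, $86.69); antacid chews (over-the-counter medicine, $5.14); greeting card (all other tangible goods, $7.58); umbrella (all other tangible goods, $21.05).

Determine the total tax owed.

Webcam $51.52: consumer electronics, buyer-exempt → 0% → $0.00
Cold medicine $12.43: over-the-counter medicine → 0% → $0.00
Smartwatch $86.69: consumer electronics, buyer-exempt → 0% → $0.00
Antacid chews $5.14: over-the-counter medicine → 0% → $0.00
Greeting card $7.58: all other tangible goods → 9.5% → $0.72
Umbrella $21.05: all other tangible goods → 9.5% → $2.00
Total tax = $0.72 + $2.00 = $2.72

$2.72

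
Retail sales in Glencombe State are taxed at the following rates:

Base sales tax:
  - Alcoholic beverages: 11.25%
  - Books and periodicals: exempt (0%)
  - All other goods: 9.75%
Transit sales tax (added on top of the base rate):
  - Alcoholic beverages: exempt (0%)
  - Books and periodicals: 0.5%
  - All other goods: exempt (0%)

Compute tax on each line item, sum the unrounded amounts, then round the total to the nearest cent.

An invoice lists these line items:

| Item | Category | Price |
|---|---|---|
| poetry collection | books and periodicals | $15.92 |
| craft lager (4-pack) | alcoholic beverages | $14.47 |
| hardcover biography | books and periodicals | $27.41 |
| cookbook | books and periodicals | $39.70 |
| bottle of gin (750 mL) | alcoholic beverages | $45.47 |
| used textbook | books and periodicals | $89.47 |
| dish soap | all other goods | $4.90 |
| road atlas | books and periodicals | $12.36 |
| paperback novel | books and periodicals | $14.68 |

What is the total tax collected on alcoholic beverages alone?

Craft lager (4-pack) $14.47: alcoholic beverages → 11.25% + 0% transit = 11.25% → $1.627875
Bottle of gin (750 mL) $45.47: alcoholic beverages → 11.25% + 0% transit = 11.25% → $5.115375
Tax on alcoholic beverages: unrounded sum = $6.74325 → $6.74

$6.74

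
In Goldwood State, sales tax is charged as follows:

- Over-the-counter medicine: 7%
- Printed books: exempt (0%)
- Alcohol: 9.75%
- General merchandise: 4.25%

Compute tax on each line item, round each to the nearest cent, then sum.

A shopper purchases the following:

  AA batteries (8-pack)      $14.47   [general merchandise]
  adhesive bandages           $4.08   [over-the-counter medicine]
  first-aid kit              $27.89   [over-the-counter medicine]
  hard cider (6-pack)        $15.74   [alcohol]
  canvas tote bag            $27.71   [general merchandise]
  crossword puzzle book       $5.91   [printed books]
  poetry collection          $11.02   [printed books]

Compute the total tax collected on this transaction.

$5.56

AA batteries (8-pack) $14.47: general merchandise → 4.25% → $0.61
Adhesive bandages $4.08: over-the-counter medicine → 7% → $0.29
First-aid kit $27.89: over-the-counter medicine → 7% → $1.95
Hard cider (6-pack) $15.74: alcohol → 9.75% → $1.53
Canvas tote bag $27.71: general merchandise → 4.25% → $1.18
Crossword puzzle book $5.91: printed books → 0% → $0.00
Poetry collection $11.02: printed books → 0% → $0.00
Total tax = $0.61 + $0.29 + $1.95 + $1.53 + $1.18 = $5.56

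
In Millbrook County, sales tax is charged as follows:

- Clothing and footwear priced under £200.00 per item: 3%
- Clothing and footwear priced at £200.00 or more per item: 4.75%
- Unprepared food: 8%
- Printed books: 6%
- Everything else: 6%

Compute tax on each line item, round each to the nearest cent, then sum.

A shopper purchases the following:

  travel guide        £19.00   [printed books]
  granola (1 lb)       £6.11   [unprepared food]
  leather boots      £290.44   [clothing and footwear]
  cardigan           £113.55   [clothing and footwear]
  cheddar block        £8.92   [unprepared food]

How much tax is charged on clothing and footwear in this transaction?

Leather boots £290.44: clothing and footwear, £200.00 or more → 4.75% → £13.80
Cardigan £113.55: clothing and footwear, under £200.00 → 3% → £3.41
Tax on clothing and footwear = £13.80 + £3.41 = £17.21

£17.21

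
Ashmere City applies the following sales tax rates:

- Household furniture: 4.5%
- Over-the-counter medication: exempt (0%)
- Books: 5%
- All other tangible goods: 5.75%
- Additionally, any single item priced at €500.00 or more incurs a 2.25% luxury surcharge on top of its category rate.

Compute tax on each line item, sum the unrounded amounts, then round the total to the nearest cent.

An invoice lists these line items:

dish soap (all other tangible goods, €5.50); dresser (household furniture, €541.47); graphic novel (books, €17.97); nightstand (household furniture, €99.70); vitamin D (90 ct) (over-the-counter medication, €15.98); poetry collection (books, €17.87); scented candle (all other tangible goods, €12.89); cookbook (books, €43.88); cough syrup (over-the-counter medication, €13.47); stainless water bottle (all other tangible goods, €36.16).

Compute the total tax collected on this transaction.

€48.16

Dish soap €5.50: all other tangible goods → 5.75% → €0.31625
Dresser €541.47: household furniture → 4.5% + 2.25% surcharge = 6.75% → €36.549225
Graphic novel €17.97: books → 5% → €0.8985
Nightstand €99.70: household furniture → 4.5% → €4.4865
Vitamin D (90 ct) €15.98: over-the-counter medication → 0% → €0.00
Poetry collection €17.87: books → 5% → €0.8935
Scented candle €12.89: all other tangible goods → 5.75% → €0.741175
Cookbook €43.88: books → 5% → €2.194
Cough syrup €13.47: over-the-counter medication → 0% → €0.00
Stainless water bottle €36.16: all other tangible goods → 5.75% → €2.0792
Unrounded tax sum = €48.15835 → €48.16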